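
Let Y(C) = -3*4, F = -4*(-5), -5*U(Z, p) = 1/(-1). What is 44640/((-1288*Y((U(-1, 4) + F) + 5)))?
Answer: 465/161 ≈ 2.8882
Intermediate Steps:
U(Z, p) = ⅕ (U(Z, p) = -⅕/(-1) = -⅕*(-1) = ⅕)
F = 20
Y(C) = -12
44640/((-1288*Y((U(-1, 4) + F) + 5))) = 44640/((-1288*(-12))) = 44640/15456 = 44640*(1/15456) = 465/161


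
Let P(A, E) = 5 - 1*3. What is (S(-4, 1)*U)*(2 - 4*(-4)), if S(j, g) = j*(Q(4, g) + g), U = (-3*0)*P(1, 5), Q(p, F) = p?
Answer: 0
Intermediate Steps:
P(A, E) = 2 (P(A, E) = 5 - 3 = 2)
U = 0 (U = -3*0*2 = 0*2 = 0)
S(j, g) = j*(4 + g)
(S(-4, 1)*U)*(2 - 4*(-4)) = (-4*(4 + 1)*0)*(2 - 4*(-4)) = (-4*5*0)*(2 + 16) = -20*0*18 = 0*18 = 0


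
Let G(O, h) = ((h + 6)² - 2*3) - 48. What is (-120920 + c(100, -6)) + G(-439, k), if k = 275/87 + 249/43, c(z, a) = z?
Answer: -1688512808438/13995081 ≈ -1.2065e+5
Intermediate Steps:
k = 33488/3741 (k = 275*(1/87) + 249*(1/43) = 275/87 + 249/43 = 33488/3741 ≈ 8.9516)
G(O, h) = -54 + (6 + h)² (G(O, h) = ((6 + h)² - 6) - 48 = (-6 + (6 + h)²) - 48 = -54 + (6 + h)²)
(-120920 + c(100, -6)) + G(-439, k) = (-120920 + 100) + (-54 + (6 + 33488/3741)²) = -120820 + (-54 + (55934/3741)²) = -120820 + (-54 + 3128612356/13995081) = -120820 + 2372877982/13995081 = -1688512808438/13995081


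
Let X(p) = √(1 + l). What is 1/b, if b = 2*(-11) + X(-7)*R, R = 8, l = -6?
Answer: -11/402 - 2*I*√5/201 ≈ -0.027363 - 0.022249*I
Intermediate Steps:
X(p) = I*√5 (X(p) = √(1 - 6) = √(-5) = I*√5)
b = -22 + 8*I*√5 (b = 2*(-11) + (I*√5)*8 = -22 + 8*I*√5 ≈ -22.0 + 17.889*I)
1/b = 1/(-22 + 8*I*√5)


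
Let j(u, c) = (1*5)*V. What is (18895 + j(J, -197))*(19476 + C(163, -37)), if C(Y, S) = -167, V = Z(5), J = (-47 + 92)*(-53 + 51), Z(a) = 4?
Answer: 365229735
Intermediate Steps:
J = -90 (J = 45*(-2) = -90)
V = 4
j(u, c) = 20 (j(u, c) = (1*5)*4 = 5*4 = 20)
(18895 + j(J, -197))*(19476 + C(163, -37)) = (18895 + 20)*(19476 - 167) = 18915*19309 = 365229735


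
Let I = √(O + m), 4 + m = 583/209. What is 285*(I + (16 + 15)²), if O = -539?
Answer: 273885 + 30*I*√48754 ≈ 2.7389e+5 + 6624.1*I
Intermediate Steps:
m = -23/19 (m = -4 + 583/209 = -4 + 583*(1/209) = -4 + 53/19 = -23/19 ≈ -1.2105)
I = 2*I*√48754/19 (I = √(-539 - 23/19) = √(-10264/19) = 2*I*√48754/19 ≈ 23.242*I)
285*(I + (16 + 15)²) = 285*(2*I*√48754/19 + (16 + 15)²) = 285*(2*I*√48754/19 + 31²) = 285*(2*I*√48754/19 + 961) = 285*(961 + 2*I*√48754/19) = 273885 + 30*I*√48754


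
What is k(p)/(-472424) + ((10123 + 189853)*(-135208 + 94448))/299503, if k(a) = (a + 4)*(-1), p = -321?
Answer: -3850738398888691/141492405272 ≈ -27215.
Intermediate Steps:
k(a) = -4 - a (k(a) = (4 + a)*(-1) = -4 - a)
k(p)/(-472424) + ((10123 + 189853)*(-135208 + 94448))/299503 = (-4 - 1*(-321))/(-472424) + ((10123 + 189853)*(-135208 + 94448))/299503 = (-4 + 321)*(-1/472424) + (199976*(-40760))*(1/299503) = 317*(-1/472424) - 8151021760*1/299503 = -317/472424 - 8151021760/299503 = -3850738398888691/141492405272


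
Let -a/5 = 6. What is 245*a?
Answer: -7350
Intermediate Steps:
a = -30 (a = -5*6 = -30)
245*a = 245*(-30) = -7350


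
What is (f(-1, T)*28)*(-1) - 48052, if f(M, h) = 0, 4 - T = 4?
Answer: -48052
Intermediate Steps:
T = 0 (T = 4 - 1*4 = 4 - 4 = 0)
(f(-1, T)*28)*(-1) - 48052 = (0*28)*(-1) - 48052 = 0*(-1) - 48052 = 0 - 48052 = -48052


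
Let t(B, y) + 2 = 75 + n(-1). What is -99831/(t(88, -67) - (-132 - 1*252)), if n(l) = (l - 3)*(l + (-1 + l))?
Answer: -99831/469 ≈ -212.86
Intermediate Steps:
n(l) = (-1 + 2*l)*(-3 + l) (n(l) = (-3 + l)*(-1 + 2*l) = (-1 + 2*l)*(-3 + l))
t(B, y) = 85 (t(B, y) = -2 + (75 + (3 - 7*(-1) + 2*(-1)²)) = -2 + (75 + (3 + 7 + 2*1)) = -2 + (75 + (3 + 7 + 2)) = -2 + (75 + 12) = -2 + 87 = 85)
-99831/(t(88, -67) - (-132 - 1*252)) = -99831/(85 - (-132 - 1*252)) = -99831/(85 - (-132 - 252)) = -99831/(85 - 1*(-384)) = -99831/(85 + 384) = -99831/469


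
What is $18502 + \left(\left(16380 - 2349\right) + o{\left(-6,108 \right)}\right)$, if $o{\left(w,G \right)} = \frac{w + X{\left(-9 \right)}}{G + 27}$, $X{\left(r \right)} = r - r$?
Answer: $\frac{1463983}{45} \approx 32533.0$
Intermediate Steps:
$X{\left(r \right)} = 0$
$o{\left(w,G \right)} = \frac{w}{27 + G}$ ($o{\left(w,G \right)} = \frac{w + 0}{G + 27} = \frac{w}{27 + G}$)
$18502 + \left(\left(16380 - 2349\right) + o{\left(-6,108 \right)}\right) = 18502 + \left(\left(16380 - 2349\right) - \frac{6}{27 + 108}\right) = 18502 + \left(14031 - \frac{6}{135}\right) = 18502 + \left(14031 - \frac{2}{45}\right) = 18502 + \frac{631393}{45} = \frac{1463983}{45}$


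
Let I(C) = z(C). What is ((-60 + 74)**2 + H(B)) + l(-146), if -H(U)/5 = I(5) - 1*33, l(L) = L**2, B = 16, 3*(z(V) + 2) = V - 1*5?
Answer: 21687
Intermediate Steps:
z(V) = -11/3 + V/3 (z(V) = -2 + (V - 1*5)/3 = -2 + (V - 5)/3 = -2 + (-5 + V)/3 = -2 + (-5/3 + V/3) = -11/3 + V/3)
I(C) = -11/3 + C/3
H(U) = 175 (H(U) = -5*((-11/3 + (1/3)*5) - 1*33) = -5*((-11/3 + 5/3) - 33) = -5*(-2 - 33) = -5*(-35) = 175)
((-60 + 74)**2 + H(B)) + l(-146) = ((-60 + 74)**2 + 175) + (-146)**2 = (14**2 + 175) + 21316 = (196 + 175) + 21316 = 371 + 21316 = 21687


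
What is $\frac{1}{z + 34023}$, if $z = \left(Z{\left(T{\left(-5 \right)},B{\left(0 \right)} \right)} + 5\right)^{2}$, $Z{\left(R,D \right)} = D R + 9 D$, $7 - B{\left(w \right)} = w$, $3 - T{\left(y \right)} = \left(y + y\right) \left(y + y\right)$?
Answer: $\frac{1}{407344} \approx 2.4549 \cdot 10^{-6}$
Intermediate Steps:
$T{\left(y \right)} = 3 - 4 y^{2}$ ($T{\left(y \right)} = 3 - \left(y + y\right) \left(y + y\right) = 3 - 2 y 2 y = 3 - 4 y^{2}$)
$B{\left(w \right)} = 7 - w$
$Z{\left(R,D \right)} = 9 D + D R$
$z = 373321$ ($z = \left(\left(7 - 0\right) \left(9 + \left(3 - 4 \left(-5\right)^{2}\right)\right) + 5\right)^{2} = \left(\left(7 + 0\right) \left(9 + \left(3 - 100\right)\right) + 5\right)^{2} = \left(7 \left(9 + \left(3 - 100\right)\right) + 5\right)^{2} = \left(7 \left(9 - 97\right) + 5\right)^{2} = \left(7 \left(-88\right) + 5\right)^{2} = \left(-616 + 5\right)^{2} = \left(-611\right)^{2} = 373321$)
$\frac{1}{z + 34023} = \frac{1}{373321 + 34023} = \frac{1}{407344}$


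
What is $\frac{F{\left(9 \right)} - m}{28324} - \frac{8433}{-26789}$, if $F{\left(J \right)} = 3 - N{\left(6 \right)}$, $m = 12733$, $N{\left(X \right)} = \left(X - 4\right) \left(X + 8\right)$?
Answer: $- \frac{51458885}{379385818} \approx -0.13564$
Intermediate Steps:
$N{\left(X \right)} = \left(-4 + X\right) \left(8 + X\right)$
$F{\left(J \right)} = -25$ ($F{\left(J \right)} = 3 - \left(-32 + 6^{2} + 4 \cdot 6\right) = 3 - \left(-32 + 36 + 24\right) = 3 - 28 = -25$)
$\frac{F{\left(9 \right)} - m}{28324} - \frac{8433}{-26789} = \frac{-25 - 12733}{28324} - \frac{8433}{-26789} = \left(-25 - 12733\right) \frac{1}{28324} - - \frac{8433}{26789} = \left(-12758\right) \frac{1}{28324} + \frac{8433}{26789} = - \frac{6379}{14162} + \frac{8433}{26789} = - \frac{51458885}{379385818}$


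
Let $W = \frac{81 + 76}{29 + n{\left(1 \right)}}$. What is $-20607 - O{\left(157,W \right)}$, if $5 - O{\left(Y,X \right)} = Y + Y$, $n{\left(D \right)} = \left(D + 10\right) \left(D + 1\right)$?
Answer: $-20298$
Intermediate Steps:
$n{\left(D \right)} = \left(1 + D\right) \left(10 + D\right)$ ($n{\left(D \right)} = \left(10 + D\right) \left(1 + D\right) = \left(1 + D\right) \left(10 + D\right)$)
$W = \frac{157}{51}$ ($W = \frac{81 + 76}{29 + \left(10 + 1^{2} + 11 \cdot 1\right)} = \frac{157}{29 + \left(10 + 1 + 11\right)} = \frac{157}{29 + 22} = \frac{157}{51} \approx 3.0784$)
$O{\left(Y,X \right)} = 5 - 2 Y$ ($O{\left(Y,X \right)} = 5 - \left(Y + Y\right) = 5 - 2 Y$)
$-20607 - O{\left(157,W \right)} = -20607 - \left(5 - 314\right) = -20607 - -309 = -20607 + 309 = -20298$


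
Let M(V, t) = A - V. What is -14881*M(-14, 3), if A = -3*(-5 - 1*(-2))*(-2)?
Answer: 59524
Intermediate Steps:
A = -18 (A = -3*(-5 + 2)*(-2) = -3*(-3)*(-2) = 9*(-2) = -18)
M(V, t) = -18 - V
-14881*M(-14, 3) = -14881*(-18 - 1*(-14)) = -14881*(-18 + 14) = -14881*(-4) = 59524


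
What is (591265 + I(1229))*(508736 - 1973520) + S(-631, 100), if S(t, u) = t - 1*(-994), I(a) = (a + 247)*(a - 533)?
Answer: -2370842255461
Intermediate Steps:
I(a) = (-533 + a)*(247 + a) (I(a) = (247 + a)*(-533 + a) = (-533 + a)*(247 + a))
S(t, u) = 994 + t (S(t, u) = t + 994 = 994 + t)
(591265 + I(1229))*(508736 - 1973520) + S(-631, 100) = (591265 + (-131651 + 1229² - 286*1229))*(508736 - 1973520) + (994 - 631) = (591265 + (-131651 + 1510441 - 351494))*(-1464784) + 363 = (591265 + 1027296)*(-1464784) + 363 = 1618561*(-1464784) + 363 = -2370842255824 + 363 = -2370842255461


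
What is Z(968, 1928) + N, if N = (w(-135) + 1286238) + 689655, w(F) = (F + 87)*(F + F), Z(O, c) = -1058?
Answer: 1987795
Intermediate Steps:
w(F) = 2*F*(87 + F) (w(F) = (87 + F)*(2*F) = 2*F*(87 + F))
N = 1988853 (N = (2*(-135)*(87 - 135) + 1286238) + 689655 = (2*(-135)*(-48) + 1286238) + 689655 = (12960 + 1286238) + 689655 = 1299198 + 689655 = 1988853)
Z(968, 1928) + N = -1058 + 1988853 = 1987795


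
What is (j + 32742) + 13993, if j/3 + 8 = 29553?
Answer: 135370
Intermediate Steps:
j = 88635 (j = -24 + 3*29553 = -24 + 88659 = 88635)
(j + 32742) + 13993 = (88635 + 32742) + 13993 = 121377 + 13993 = 135370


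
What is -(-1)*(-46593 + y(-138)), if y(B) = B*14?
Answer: -48525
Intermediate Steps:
y(B) = 14*B
-(-1)*(-46593 + y(-138)) = -(-1)*(-46593 + 14*(-138)) = -(-1)*(-46593 - 1932) = -(-1)*(-48525) = -1*48525 = -48525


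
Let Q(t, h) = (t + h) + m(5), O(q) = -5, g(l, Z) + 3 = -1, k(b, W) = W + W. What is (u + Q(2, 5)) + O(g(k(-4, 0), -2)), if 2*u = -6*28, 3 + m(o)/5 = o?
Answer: -72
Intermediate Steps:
k(b, W) = 2*W
m(o) = -15 + 5*o
g(l, Z) = -4 (g(l, Z) = -3 - 1 = -4)
u = -84 (u = (-6*28)/2 = (½)*(-168) = -84)
Q(t, h) = 10 + h + t (Q(t, h) = (t + h) + (-15 + 5*5) = (h + t) + (-15 + 25) = (h + t) + 10 = 10 + h + t)
(u + Q(2, 5)) + O(g(k(-4, 0), -2)) = (-84 + (10 + 5 + 2)) - 5 = (-84 + 17) - 5 = -67 - 5 = -72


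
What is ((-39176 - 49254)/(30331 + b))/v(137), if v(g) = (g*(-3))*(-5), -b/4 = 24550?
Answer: 17686/27894159 ≈ 0.00063404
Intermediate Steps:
b = -98200 (b = -4*24550 = -98200)
v(g) = 15*g (v(g) = -3*g*(-5) = 15*g)
((-39176 - 49254)/(30331 + b))/v(137) = ((-39176 - 49254)/(30331 - 98200))/((15*137)) = -88430/(-67869)/2055 = -88430*(-1/67869)*(1/2055) = (88430/67869)*(1/2055) = 17686/27894159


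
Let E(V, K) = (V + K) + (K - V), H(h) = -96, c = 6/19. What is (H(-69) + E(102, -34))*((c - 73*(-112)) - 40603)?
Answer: 101041548/19 ≈ 5.3180e+6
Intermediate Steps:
c = 6/19 (c = 6*(1/19) = 6/19 ≈ 0.31579)
E(V, K) = 2*K (E(V, K) = (K + V) + (K - V) = 2*K)
(H(-69) + E(102, -34))*((c - 73*(-112)) - 40603) = (-96 + 2*(-34))*((6/19 - 73*(-112)) - 40603) = (-96 - 68)*((6/19 + 8176) - 40603) = -164*(155350/19 - 40603) = -164*(-616107/19) = 101041548/19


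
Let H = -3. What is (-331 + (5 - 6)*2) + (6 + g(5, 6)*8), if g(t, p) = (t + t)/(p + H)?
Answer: -901/3 ≈ -300.33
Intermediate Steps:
g(t, p) = 2*t/(-3 + p) (g(t, p) = (t + t)/(p - 3) = (2*t)/(-3 + p) = 2*t/(-3 + p))
(-331 + (5 - 6)*2) + (6 + g(5, 6)*8) = (-331 + (5 - 6)*2) + (6 + (2*5/(-3 + 6))*8) = (-331 - 1*2) + (6 + (2*5/3)*8) = (-331 - 2) + (6 + (2*5*(⅓))*8) = -333 + (6 + (10/3)*8) = -333 + (6 + 80/3) = -333 + 98/3 = -901/3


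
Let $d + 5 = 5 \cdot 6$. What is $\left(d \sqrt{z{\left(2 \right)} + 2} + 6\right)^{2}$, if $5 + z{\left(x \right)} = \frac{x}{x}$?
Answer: $-1214 + 300 i \sqrt{2} \approx -1214.0 + 424.26 i$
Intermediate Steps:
$d = 25$ ($d = -5 + 5 \cdot 6 = -5 + 30 = 25$)
$z{\left(x \right)} = -4$ ($z{\left(x \right)} = -5 + \frac{x}{x} = -5 + 1 = -4$)
$\left(d \sqrt{z{\left(2 \right)} + 2} + 6\right)^{2} = \left(25 \sqrt{-4 + 2} + 6\right)^{2} = \left(25 \sqrt{-2} + 6\right)^{2} = \left(25 i \sqrt{2} + 6\right)^{2} = \left(6 + 25 i \sqrt{2}\right)^{2}$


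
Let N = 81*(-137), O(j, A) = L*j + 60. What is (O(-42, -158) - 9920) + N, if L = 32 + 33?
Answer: -23687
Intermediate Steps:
L = 65
O(j, A) = 60 + 65*j (O(j, A) = 65*j + 60 = 60 + 65*j)
N = -11097
(O(-42, -158) - 9920) + N = ((60 + 65*(-42)) - 9920) - 11097 = ((60 - 2730) - 9920) - 11097 = (-2670 - 9920) - 11097 = -12590 - 11097 = -23687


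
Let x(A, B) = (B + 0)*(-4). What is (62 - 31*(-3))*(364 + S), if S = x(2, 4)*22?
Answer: 1860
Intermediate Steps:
x(A, B) = -4*B (x(A, B) = B*(-4) = -4*B)
S = -352 (S = -4*4*22 = -16*22 = -352)
(62 - 31*(-3))*(364 + S) = (62 - 31*(-3))*(364 - 352) = (62 + 93)*12 = 155*12 = 1860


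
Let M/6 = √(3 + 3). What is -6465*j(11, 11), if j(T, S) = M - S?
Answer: 71115 - 38790*√6 ≈ -23901.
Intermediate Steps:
M = 6*√6 (M = 6*√(3 + 3) = 6*√6 ≈ 14.697)
j(T, S) = -S + 6*√6 (j(T, S) = 6*√6 - S = -S + 6*√6)
-6465*j(11, 11) = -6465*(-1*11 + 6*√6) = -6465*(-11 + 6*√6) = 71115 - 38790*√6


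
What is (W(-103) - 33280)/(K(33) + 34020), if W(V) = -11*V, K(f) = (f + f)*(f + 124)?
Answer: -32147/44382 ≈ -0.72433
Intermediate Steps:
K(f) = 2*f*(124 + f) (K(f) = (2*f)*(124 + f) = 2*f*(124 + f))
(W(-103) - 33280)/(K(33) + 34020) = (-11*(-103) - 33280)/(2*33*(124 + 33) + 34020) = (1133 - 33280)/(2*33*157 + 34020) = -32147/(10362 + 34020) = -32147/44382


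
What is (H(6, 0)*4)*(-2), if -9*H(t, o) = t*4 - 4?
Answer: 160/9 ≈ 17.778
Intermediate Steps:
H(t, o) = 4/9 - 4*t/9 (H(t, o) = -(t*4 - 4)/9 = -(4*t - 4)/9 = -(-4 + 4*t)/9 = 4/9 - 4*t/9)
(H(6, 0)*4)*(-2) = ((4/9 - 4/9*6)*4)*(-2) = ((4/9 - 8/3)*4)*(-2) = -20/9*4*(-2) = -80/9*(-2) = 160/9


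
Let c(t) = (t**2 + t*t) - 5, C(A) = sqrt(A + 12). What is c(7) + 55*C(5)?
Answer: 93 + 55*sqrt(17) ≈ 319.77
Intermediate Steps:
C(A) = sqrt(12 + A)
c(t) = -5 + 2*t**2 (c(t) = (t**2 + t**2) - 5 = 2*t**2 - 5 = -5 + 2*t**2)
c(7) + 55*C(5) = (-5 + 2*7**2) + 55*sqrt(12 + 5) = (-5 + 2*49) + 55*sqrt(17) = (-5 + 98) + 55*sqrt(17) = 93 + 55*sqrt(17)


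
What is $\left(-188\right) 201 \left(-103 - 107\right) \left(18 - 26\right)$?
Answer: $-63483840$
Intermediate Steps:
$\left(-188\right) 201 \left(-103 - 107\right) \left(18 - 26\right) = - 37788 \left(\left(-210\right) \left(-8\right)\right) = \left(-37788\right) 1680 = -63483840$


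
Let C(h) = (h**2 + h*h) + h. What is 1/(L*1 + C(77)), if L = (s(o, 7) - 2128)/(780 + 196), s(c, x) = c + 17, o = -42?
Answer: 976/11646407 ≈ 8.3803e-5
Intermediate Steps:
s(c, x) = 17 + c
L = -2153/976 (L = ((17 - 42) - 2128)/(780 + 196) = (-25 - 2128)/976 = -2153*1/976 = -2153/976 ≈ -2.2059)
C(h) = h + 2*h**2 (C(h) = (h**2 + h**2) + h = 2*h**2 + h = h + 2*h**2)
1/(L*1 + C(77)) = 1/(-2153/976*1 + 77*(1 + 2*77)) = 1/(-2153/976 + 77*(1 + 154)) = 1/(-2153/976 + 77*155) = 1/(-2153/976 + 11935) = 1/(11646407/976) = 976/11646407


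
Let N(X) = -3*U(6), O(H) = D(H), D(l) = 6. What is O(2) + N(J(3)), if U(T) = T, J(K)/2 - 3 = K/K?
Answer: -12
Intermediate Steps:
J(K) = 8 (J(K) = 6 + 2*(K/K) = 6 + 2*1 = 6 + 2 = 8)
O(H) = 6
N(X) = -18 (N(X) = -3*6 = -18)
O(2) + N(J(3)) = 6 - 18 = -12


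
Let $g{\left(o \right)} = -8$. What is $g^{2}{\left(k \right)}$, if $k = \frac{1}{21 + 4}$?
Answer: $64$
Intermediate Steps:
$k = \frac{1}{25} \approx 0.04$
$g^{2}{\left(k \right)} = \left(-8\right)^{2} = 64$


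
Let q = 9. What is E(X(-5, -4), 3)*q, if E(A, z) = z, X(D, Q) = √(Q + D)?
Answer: 27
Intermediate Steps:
X(D, Q) = √(D + Q)
E(X(-5, -4), 3)*q = 3*9 = 27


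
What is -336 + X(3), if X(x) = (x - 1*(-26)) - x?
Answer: -310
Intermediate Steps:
X(x) = 26 (X(x) = (x + 26) - x = (26 + x) - x = 26)
-336 + X(3) = -336 + 26 = -310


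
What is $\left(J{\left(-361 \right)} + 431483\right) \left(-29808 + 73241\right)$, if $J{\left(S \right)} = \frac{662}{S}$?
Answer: $\frac{6765328258533}{361} \approx 1.8741 \cdot 10^{10}$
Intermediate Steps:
$\left(J{\left(-361 \right)} + 431483\right) \left(-29808 + 73241\right) = \left(\frac{662}{-361} + 431483\right) \left(-29808 + 73241\right) = \left(662 \left(- \frac{1}{361}\right) + 431483\right) 43433 = \left(- \frac{662}{361} + 431483\right) 43433 = \frac{155764701}{361} \cdot 43433 = \frac{6765328258533}{361}$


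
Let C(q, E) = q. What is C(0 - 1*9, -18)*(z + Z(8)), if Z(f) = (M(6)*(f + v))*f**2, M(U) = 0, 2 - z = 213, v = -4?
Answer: 1899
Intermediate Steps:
z = -211 (z = 2 - 1*213 = 2 - 213 = -211)
Z(f) = 0 (Z(f) = (0*(f - 4))*f**2 = (0*(-4 + f))*f**2 = 0*f**2 = 0)
C(0 - 1*9, -18)*(z + Z(8)) = (0 - 1*9)*(-211 + 0) = (0 - 9)*(-211) = -9*(-211) = 1899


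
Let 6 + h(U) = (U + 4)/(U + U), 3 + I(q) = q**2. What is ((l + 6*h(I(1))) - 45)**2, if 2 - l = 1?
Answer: 6889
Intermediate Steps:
l = 1 (l = 2 - 1*1 = 2 - 1 = 1)
I(q) = -3 + q**2
h(U) = -6 + (4 + U)/(2*U) (h(U) = -6 + (U + 4)/(U + U) = -6 + (4 + U)/((2*U)) = -6 + (4 + U)*(1/(2*U)) = -6 + (4 + U)/(2*U))
((l + 6*h(I(1))) - 45)**2 = ((1 + 6*(-11/2 + 2/(-3 + 1**2))) - 45)**2 = ((1 + 6*(-11/2 + 2/(-3 + 1))) - 45)**2 = ((1 + 6*(-11/2 + 2/(-2))) - 45)**2 = ((1 + 6*(-11/2 + 2*(-1/2))) - 45)**2 = ((1 + 6*(-11/2 - 1)) - 45)**2 = ((1 + 6*(-13/2)) - 45)**2 = ((1 - 39) - 45)**2 = (-38 - 45)**2 = (-83)**2 = 6889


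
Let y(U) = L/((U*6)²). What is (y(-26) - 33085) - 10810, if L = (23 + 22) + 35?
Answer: -66764290/1521 ≈ -43895.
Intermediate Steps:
L = 80 (L = 45 + 35 = 80)
y(U) = 20/(9*U²) (y(U) = 80/((U*6)²) = 80/((6*U)²) = 80/((36*U²)) = 80*(1/(36*U²)) = 20/(9*U²))
(y(-26) - 33085) - 10810 = ((20/9)/(-26)² - 33085) - 10810 = ((20/9)*(1/676) - 33085) - 10810 = (5/1521 - 33085) - 10810 = -50322280/1521 - 10810 = -66764290/1521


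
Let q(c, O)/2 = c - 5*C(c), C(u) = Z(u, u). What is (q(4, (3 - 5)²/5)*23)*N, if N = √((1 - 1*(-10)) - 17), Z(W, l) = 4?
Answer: -736*I*√6 ≈ -1802.8*I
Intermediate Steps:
C(u) = 4
q(c, O) = -40 + 2*c (q(c, O) = 2*(c - 5*4) = 2*(c - 20) = 2*(-20 + c) = -40 + 2*c)
N = I*√6 (N = √((1 + 10) - 17) = √(11 - 17) = √(-6) = I*√6 ≈ 2.4495*I)
(q(4, (3 - 5)²/5)*23)*N = ((-40 + 2*4)*23)*(I*√6) = ((-40 + 8)*23)*(I*√6) = (-32*23)*(I*√6) = -736*I*√6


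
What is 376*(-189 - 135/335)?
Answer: -4771440/67 ≈ -71216.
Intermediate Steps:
376*(-189 - 135/335) = 376*(-189 - 135*1/335) = 376*(-189 - 27/67) = 376*(-12690/67) = -4771440/67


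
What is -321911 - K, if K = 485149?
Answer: -807060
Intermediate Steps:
-321911 - K = -321911 - 1*485149 = -321911 - 485149 = -807060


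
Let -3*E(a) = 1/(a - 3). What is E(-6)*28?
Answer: 28/27 ≈ 1.0370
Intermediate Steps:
E(a) = -1/(3*(-3 + a)) (E(a) = -1/(3*(a - 3)) = -1/(3*(-3 + a)))
E(-6)*28 = -1/(-9 + 3*(-6))*28 = -1/(-9 - 18)*28 = -1/(-27)*28 = -1*(-1/27)*28 = (1/27)*28 = 28/27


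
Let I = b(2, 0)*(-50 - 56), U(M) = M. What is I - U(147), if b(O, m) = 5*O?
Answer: -1207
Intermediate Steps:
I = -1060 (I = (5*2)*(-50 - 56) = 10*(-106) = -1060)
I - U(147) = -1060 - 1*147 = -1060 - 147 = -1207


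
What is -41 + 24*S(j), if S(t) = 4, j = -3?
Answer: 55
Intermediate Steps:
-41 + 24*S(j) = -41 + 24*4 = -41 + 96 = 55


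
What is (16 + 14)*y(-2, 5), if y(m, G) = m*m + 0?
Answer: 120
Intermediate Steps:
y(m, G) = m² (y(m, G) = m² + 0 = m²)
(16 + 14)*y(-2, 5) = (16 + 14)*(-2)² = 30*4 = 120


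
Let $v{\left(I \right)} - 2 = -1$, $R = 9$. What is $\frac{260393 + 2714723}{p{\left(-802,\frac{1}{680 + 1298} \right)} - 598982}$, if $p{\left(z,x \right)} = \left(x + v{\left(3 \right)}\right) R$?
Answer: $- \frac{5884779448}{1184768585} \approx -4.967$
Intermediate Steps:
$v{\left(I \right)} = 1$ ($v{\left(I \right)} = 2 - 1 = 1$)
$p{\left(z,x \right)} = 9 + 9 x$ ($p{\left(z,x \right)} = \left(x + 1\right) 9 = \left(1 + x\right) 9 = 9 + 9 x$)
$\frac{260393 + 2714723}{p{\left(-802,\frac{1}{680 + 1298} \right)} - 598982} = \frac{260393 + 2714723}{\left(9 + \frac{9}{680 + 1298}\right) - 598982} = \frac{2975116}{\left(9 + \frac{9}{1978}\right) - 598982} = \frac{2975116}{\frac{17811}{1978} - 598982} = \frac{2975116}{- \frac{1184768585}{1978}} = 2975116 \left(- \frac{1978}{1184768585}\right) = - \frac{5884779448}{1184768585}$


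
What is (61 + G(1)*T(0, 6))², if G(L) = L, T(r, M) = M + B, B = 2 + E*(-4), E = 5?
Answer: 2401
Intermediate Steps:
B = -18 (B = 2 + 5*(-4) = 2 - 20 = -18)
T(r, M) = -18 + M (T(r, M) = M - 18 = -18 + M)
(61 + G(1)*T(0, 6))² = (61 + 1*(-18 + 6))² = (61 + 1*(-12))² = (61 - 12)² = 49² = 2401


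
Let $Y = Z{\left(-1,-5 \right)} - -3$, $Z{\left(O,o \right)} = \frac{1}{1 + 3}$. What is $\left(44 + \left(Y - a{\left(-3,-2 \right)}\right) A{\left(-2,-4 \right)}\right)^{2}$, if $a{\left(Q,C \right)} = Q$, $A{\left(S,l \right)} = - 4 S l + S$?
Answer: $\frac{113569}{4} \approx 28392.0$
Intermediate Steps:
$A{\left(S,l \right)} = S - 4 S l$ ($A{\left(S,l \right)} = - 4 S l + S = S - 4 S l$)
$Z{\left(O,o \right)} = \frac{1}{4}$
$Y = \frac{13}{4}$ ($Y = \frac{1}{4} - -3 = \frac{1}{4} + 3 = \frac{13}{4} \approx 3.25$)
$\left(44 + \left(Y - a{\left(-3,-2 \right)}\right) A{\left(-2,-4 \right)}\right)^{2} = \left(44 + \left(\frac{13}{4} - -3\right) \left(- 2 \left(1 - -16\right)\right)\right)^{2} = \left(44 + \left(\frac{13}{4} + 3\right) \left(- 2 \left(1 + 16\right)\right)\right)^{2} = \left(44 + \frac{25 \left(\left(-2\right) 17\right)}{4}\right)^{2} = \left(44 + \frac{25}{4} \left(-34\right)\right)^{2} = \left(44 - \frac{425}{2}\right)^{2} = \left(- \frac{337}{2}\right)^{2} = \frac{113569}{4}$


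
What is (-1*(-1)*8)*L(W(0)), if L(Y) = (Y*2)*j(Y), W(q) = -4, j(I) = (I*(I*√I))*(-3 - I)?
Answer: -2048*I ≈ -2048.0*I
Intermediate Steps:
j(I) = I^(5/2)*(-3 - I) (j(I) = (I*I^(3/2))*(-3 - I) = I^(5/2)*(-3 - I))
L(Y) = 2*Y^(7/2)*(-3 - Y) (L(Y) = (Y*2)*(Y^(5/2)*(-3 - Y)) = (2*Y)*(Y^(5/2)*(-3 - Y)) = 2*Y^(7/2)*(-3 - Y))
(-1*(-1)*8)*L(W(0)) = (-1*(-1)*8)*(2*(-4)^(7/2)*(-3 - 1*(-4))) = (1*8)*(2*(-128*I)*(-3 + 4)) = 8*(2*(-128*I)*1) = 8*(-256*I) = -2048*I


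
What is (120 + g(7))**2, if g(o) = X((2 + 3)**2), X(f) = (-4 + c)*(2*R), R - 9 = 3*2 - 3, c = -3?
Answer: 2304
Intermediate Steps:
R = 12 (R = 9 + (3*2 - 3) = 9 + (6 - 3) = 9 + 3 = 12)
X(f) = -168 (X(f) = (-4 - 3)*(2*12) = -7*24 = -168)
g(o) = -168
(120 + g(7))**2 = (120 - 168)**2 = (-48)**2 = 2304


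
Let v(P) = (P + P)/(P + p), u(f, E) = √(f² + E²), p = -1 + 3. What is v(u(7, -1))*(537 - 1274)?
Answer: -36850/23 + 7370*√2/23 ≈ -1149.0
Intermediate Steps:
p = 2
u(f, E) = √(E² + f²)
v(P) = 2*P/(2 + P) (v(P) = (P + P)/(P + 2) = (2*P)/(2 + P) = 2*P/(2 + P))
v(u(7, -1))*(537 - 1274) = (2*√((-1)² + 7²)/(2 + √((-1)² + 7²)))*(537 - 1274) = (2*√(1 + 49)/(2 + √(1 + 49)))*(-737) = (2*√50/(2 + √50))*(-737) = (2*(5*√2)/(2 + 5*√2))*(-737) = (10*√2/(2 + 5*√2))*(-737) = -7370*√2/(2 + 5*√2)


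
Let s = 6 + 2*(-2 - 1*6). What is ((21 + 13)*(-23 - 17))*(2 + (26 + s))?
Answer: -24480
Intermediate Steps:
s = -10 (s = 6 + 2*(-2 - 6) = 6 + 2*(-8) = 6 - 16 = -10)
((21 + 13)*(-23 - 17))*(2 + (26 + s)) = ((21 + 13)*(-23 - 17))*(2 + (26 - 10)) = (34*(-40))*(2 + 16) = -1360*18 = -24480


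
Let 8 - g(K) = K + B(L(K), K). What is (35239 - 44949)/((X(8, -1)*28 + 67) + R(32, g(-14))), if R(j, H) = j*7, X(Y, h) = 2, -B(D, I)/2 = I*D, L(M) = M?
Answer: -9710/347 ≈ -27.983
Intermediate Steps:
B(D, I) = -2*D*I (B(D, I) = -2*I*D = -2*D*I)
g(K) = 8 - K + 2*K**2 (g(K) = 8 - (K - 2*K*K) = 8 - (K - 2*K**2) = 8 + (-K + 2*K**2) = 8 - K + 2*K**2)
R(j, H) = 7*j
(35239 - 44949)/((X(8, -1)*28 + 67) + R(32, g(-14))) = (35239 - 44949)/((2*28 + 67) + 7*32) = -9710/((56 + 67) + 224) = -9710/(123 + 224) = -9710/347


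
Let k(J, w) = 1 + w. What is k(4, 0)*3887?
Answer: 3887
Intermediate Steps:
k(4, 0)*3887 = (1 + 0)*3887 = 1*3887 = 3887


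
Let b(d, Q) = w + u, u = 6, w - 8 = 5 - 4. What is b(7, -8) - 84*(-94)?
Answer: 7911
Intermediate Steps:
w = 9 (w = 8 + (5 - 4) = 8 + 1 = 9)
b(d, Q) = 15 (b(d, Q) = 9 + 6 = 15)
b(7, -8) - 84*(-94) = 15 - 84*(-94) = 15 + 7896 = 7911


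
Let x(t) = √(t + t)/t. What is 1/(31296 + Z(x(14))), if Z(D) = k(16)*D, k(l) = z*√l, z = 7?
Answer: 1956/61214969 - √7/244859876 ≈ 3.1942e-5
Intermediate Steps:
x(t) = √2/√t (x(t) = √(2*t)/t = (√2*√t)/t = √2/√t)
k(l) = 7*√l
Z(D) = 28*D (Z(D) = (7*√16)*D = (7*4)*D = 28*D)
1/(31296 + Z(x(14))) = 1/(31296 + 28*(√2/√14)) = 1/(31296 + 28*(√2*(√14/14))) = 1/(31296 + 28*(√7/7)) = 1/(31296 + 4*√7)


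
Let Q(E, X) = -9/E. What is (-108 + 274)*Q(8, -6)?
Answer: -747/4 ≈ -186.75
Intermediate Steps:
(-108 + 274)*Q(8, -6) = (-108 + 274)*(-9/8) = 166*(-9*⅛) = 166*(-9/8) = -747/4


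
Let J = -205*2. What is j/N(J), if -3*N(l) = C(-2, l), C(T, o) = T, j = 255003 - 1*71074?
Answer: 551787/2 ≈ 2.7589e+5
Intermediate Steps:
j = 183929 (j = 255003 - 71074 = 183929)
J = -410
N(l) = 2/3 (N(l) = -1/3*(-2) = 2/3)
j/N(J) = 183929/(2/3) = 183929*(3/2) = 551787/2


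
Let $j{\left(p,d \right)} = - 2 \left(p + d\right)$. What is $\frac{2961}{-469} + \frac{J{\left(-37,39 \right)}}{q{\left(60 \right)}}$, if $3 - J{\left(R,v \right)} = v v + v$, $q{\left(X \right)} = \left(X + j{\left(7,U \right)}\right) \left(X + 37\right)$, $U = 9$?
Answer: $- \frac{1253187}{181972} \approx -6.8867$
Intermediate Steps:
$j{\left(p,d \right)} = - 2 d - 2 p$ ($j{\left(p,d \right)} = - 2 \left(d + p\right) = - 2 d - 2 p$)
$q{\left(X \right)} = \left(-32 + X\right) \left(37 + X\right)$ ($q{\left(X \right)} = \left(X - 32\right) \left(X + 37\right) = \left(X - 32\right) \left(37 + X\right) = \left(-32 + X\right) \left(37 + X\right)$)
$J{\left(R,v \right)} = 3 - v - v^{2}$ ($J{\left(R,v \right)} = 3 - \left(v v + v\right) = 3 - \left(v^{2} + v\right) = 3 - \left(v + v^{2}\right) = 3 - v - v^{2}$)
$\frac{2961}{-469} + \frac{J{\left(-37,39 \right)}}{q{\left(60 \right)}} = \frac{2961}{-469} + \frac{3 - 39 - 39^{2}}{-1184 + 60^{2} + 5 \cdot 60} = 2961 \left(- \frac{1}{469}\right) + \frac{3 - 39 - 1521}{-1184 + 3600 + 300} = - \frac{423}{67} + \frac{3 - 39 - 1521}{2716} = - \frac{423}{67} - \frac{1557}{2716} = - \frac{1253187}{181972}$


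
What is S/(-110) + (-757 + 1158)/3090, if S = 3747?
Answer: -576706/16995 ≈ -33.934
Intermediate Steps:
S/(-110) + (-757 + 1158)/3090 = 3747/(-110) + (-757 + 1158)/3090 = 3747*(-1/110) + 401*(1/3090) = -3747/110 + 401/3090 = -576706/16995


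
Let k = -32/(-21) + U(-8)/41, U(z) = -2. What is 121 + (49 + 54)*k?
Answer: 234991/861 ≈ 272.93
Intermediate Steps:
k = 1270/861 (k = -32/(-21) - 2/41 = -32*(-1/21) - 2*1/41 = 32/21 - 2/41 = 1270/861 ≈ 1.4750)
121 + (49 + 54)*k = 121 + (49 + 54)*(1270/861) = 121 + 103*(1270/861) = 121 + 130810/861 = 234991/861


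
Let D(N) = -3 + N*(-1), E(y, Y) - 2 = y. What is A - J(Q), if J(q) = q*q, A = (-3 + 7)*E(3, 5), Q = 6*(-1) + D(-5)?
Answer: 4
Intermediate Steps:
E(y, Y) = 2 + y
D(N) = -3 - N
Q = -4 (Q = 6*(-1) + (-3 - 1*(-5)) = -6 + (-3 + 5) = -6 + 2 = -4)
A = 20 (A = (-3 + 7)*(2 + 3) = 4*5 = 20)
J(q) = q²
A - J(Q) = 20 - 1*(-4)² = 20 - 1*16 = 20 - 16 = 4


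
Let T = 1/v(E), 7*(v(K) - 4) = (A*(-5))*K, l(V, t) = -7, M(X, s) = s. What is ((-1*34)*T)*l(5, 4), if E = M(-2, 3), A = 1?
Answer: 1666/13 ≈ 128.15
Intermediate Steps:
E = 3
v(K) = 4 - 5*K/7 (v(K) = 4 + ((1*(-5))*K)/7 = 4 + (-5*K)/7 = 4 - 5*K/7)
T = 7/13 (T = 1/(4 - 5/7*3) = 1/(4 - 15/7) = 1/(13/7) = 7/13 ≈ 0.53846)
((-1*34)*T)*l(5, 4) = (-1*34*(7/13))*(-7) = -34*7/13*(-7) = -238/13*(-7) = 1666/13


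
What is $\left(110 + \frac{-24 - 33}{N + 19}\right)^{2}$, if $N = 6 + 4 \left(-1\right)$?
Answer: $\frac{564001}{49} \approx 11510.0$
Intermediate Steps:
$N = 2$ ($N = 6 - 4 = 2$)
$\left(110 + \frac{-24 - 33}{N + 19}\right)^{2} = \left(110 + \frac{-24 - 33}{2 + 19}\right)^{2} = \left(110 - \frac{57}{21}\right)^{2} = \left(110 - \frac{19}{7}\right)^{2} = \left(\frac{751}{7}\right)^{2} = \frac{564001}{49}$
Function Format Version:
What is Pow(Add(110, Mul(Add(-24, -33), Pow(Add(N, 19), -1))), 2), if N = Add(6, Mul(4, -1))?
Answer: Rational(564001, 49) ≈ 11510.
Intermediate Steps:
N = 2 (N = Add(6, -4) = 2)
Pow(Add(110, Mul(Add(-24, -33), Pow(Add(N, 19), -1))), 2) = Pow(Add(110, Mul(Add(-24, -33), Pow(Add(2, 19), -1))), 2) = Pow(Add(110, Mul(-57, Pow(21, -1))), 2) = Pow(Add(110, Mul(-57, Rational(1, 21))), 2) = Pow(Add(110, Rational(-19, 7)), 2) = Pow(Rational(751, 7), 2) = Rational(564001, 49)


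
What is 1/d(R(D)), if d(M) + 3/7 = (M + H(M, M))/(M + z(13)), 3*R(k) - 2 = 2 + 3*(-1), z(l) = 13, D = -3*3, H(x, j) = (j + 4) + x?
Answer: -56/3 ≈ -18.667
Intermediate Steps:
H(x, j) = 4 + j + x (H(x, j) = (4 + j) + x = 4 + j + x)
D = -9
R(k) = 1/3 (R(k) = 2/3 + (2 + 3*(-1))/3 = 2/3 + (2 - 3)/3 = 2/3 + (1/3)*(-1) = 2/3 - 1/3 = 1/3)
d(M) = -3/7 + (4 + 3*M)/(13 + M) (d(M) = -3/7 + (M + (4 + M + M))/(M + 13) = -3/7 + (M + (4 + 2*M))/(13 + M) = -3/7 + (4 + 3*M)/(13 + M))
1/d(R(D)) = 1/((-11 + 18*(1/3))/(7*(13 + 1/3))) = 1/((-11 + 6)/(7*(40/3))) = 1/((1/7)*(3/40)*(-5)) = 1/(-3/56) = -56/3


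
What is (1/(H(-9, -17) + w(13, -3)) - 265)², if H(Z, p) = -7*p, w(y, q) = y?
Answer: 1223530441/17424 ≈ 70221.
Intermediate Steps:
(1/(H(-9, -17) + w(13, -3)) - 265)² = (1/(-7*(-17) + 13) - 265)² = (1/(119 + 13) - 265)² = (1/132 - 265)² = (-34979/132)² = 1223530441/17424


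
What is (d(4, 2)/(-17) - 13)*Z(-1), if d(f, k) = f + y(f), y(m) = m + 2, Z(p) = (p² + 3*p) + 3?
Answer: -231/17 ≈ -13.588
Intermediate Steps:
Z(p) = 3 + p² + 3*p
y(m) = 2 + m
d(f, k) = 2 + 2*f (d(f, k) = f + (2 + f) = 2 + 2*f)
(d(4, 2)/(-17) - 13)*Z(-1) = ((2 + 2*4)/(-17) - 13)*(3 + (-1)² + 3*(-1)) = ((2 + 8)*(-1/17) - 13)*(3 + 1 - 3) = (10*(-1/17) - 13)*1 = (-10/17 - 13)*1 = -231/17*1 = -231/17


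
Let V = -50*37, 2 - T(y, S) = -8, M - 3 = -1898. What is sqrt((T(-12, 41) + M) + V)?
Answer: 3*I*sqrt(415) ≈ 61.115*I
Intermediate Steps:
M = -1895 (M = 3 - 1898 = -1895)
T(y, S) = 10 (T(y, S) = 2 - 1*(-8) = 2 + 8 = 10)
V = -1850
sqrt((T(-12, 41) + M) + V) = sqrt((10 - 1895) - 1850) = sqrt(-1885 - 1850) = sqrt(-3735) = 3*I*sqrt(415)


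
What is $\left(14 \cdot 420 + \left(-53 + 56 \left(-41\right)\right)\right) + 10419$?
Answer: $13950$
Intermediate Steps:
$\left(14 \cdot 420 + \left(-53 + 56 \left(-41\right)\right)\right) + 10419 = \left(5880 - 2349\right) + 10419 = 3531 + 10419 = 13950$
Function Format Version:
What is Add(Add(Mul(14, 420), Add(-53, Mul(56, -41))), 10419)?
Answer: 13950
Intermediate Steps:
Add(Add(Mul(14, 420), Add(-53, Mul(56, -41))), 10419) = Add(Add(5880, Add(-53, -2296)), 10419) = Add(Add(5880, -2349), 10419) = Add(3531, 10419) = 13950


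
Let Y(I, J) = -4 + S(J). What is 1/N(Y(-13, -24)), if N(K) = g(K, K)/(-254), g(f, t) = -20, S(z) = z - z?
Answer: 127/10 ≈ 12.700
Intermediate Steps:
S(z) = 0
Y(I, J) = -4 (Y(I, J) = -4 + 0 = -4)
N(K) = 10/127 (N(K) = -20/(-254) = -20*(-1/254) = 10/127)
1/N(Y(-13, -24)) = 1/(10/127) = 127/10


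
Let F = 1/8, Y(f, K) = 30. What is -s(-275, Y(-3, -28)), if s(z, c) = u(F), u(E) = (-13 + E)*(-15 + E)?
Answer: -12257/64 ≈ -191.52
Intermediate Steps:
F = 1/8 ≈ 0.12500
u(E) = (-15 + E)*(-13 + E)
s(z, c) = 12257/64 (s(z, c) = 195 + (1/8)**2 - 28*1/8 = 195 + 1/64 - 7/2 = 12257/64)
-s(-275, Y(-3, -28)) = -1*12257/64 = -12257/64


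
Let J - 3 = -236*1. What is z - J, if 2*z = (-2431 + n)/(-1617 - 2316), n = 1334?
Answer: 1833875/7866 ≈ 233.14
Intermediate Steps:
J = -233 (J = 3 - 236*1 = 3 - 236 = -233)
z = 1097/7866 (z = ((-2431 + 1334)/(-1617 - 2316))/2 = (-1097/(-3933))/2 = (-1097*(-1/3933))/2 = (1/2)*(1097/3933) = 1097/7866 ≈ 0.13946)
z - J = 1097/7866 - 1*(-233) = 1097/7866 + 233 = 1833875/7866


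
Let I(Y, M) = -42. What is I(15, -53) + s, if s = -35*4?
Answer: -182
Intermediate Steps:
s = -140
I(15, -53) + s = -42 - 140 = -182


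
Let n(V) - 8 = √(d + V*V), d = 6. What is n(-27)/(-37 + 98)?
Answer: 8/61 + 7*√15/61 ≈ 0.57559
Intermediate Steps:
n(V) = 8 + √(6 + V²) (n(V) = 8 + √(6 + V*V) = 8 + √(6 + V²))
n(-27)/(-37 + 98) = (8 + √(6 + (-27)²))/(-37 + 98) = (8 + √(6 + 729))/61 = (8 + √735)/61 = (8 + 7*√15)/61 = 8/61 + 7*√15/61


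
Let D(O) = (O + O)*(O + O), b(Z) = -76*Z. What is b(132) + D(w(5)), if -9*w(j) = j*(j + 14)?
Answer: -776492/81 ≈ -9586.3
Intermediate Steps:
w(j) = -j*(14 + j)/9 (w(j) = -j*(j + 14)/9 = -j*(14 + j)/9)
D(O) = 4*O² (D(O) = (2*O)*(2*O) = 4*O²)
b(132) + D(w(5)) = -76*132 + 4*(-⅑*5*(14 + 5))² = -10032 + 4*(-⅑*5*19)² = -10032 + 4*(-95/9)² = -10032 + 4*(9025/81) = -10032 + 36100/81 = -776492/81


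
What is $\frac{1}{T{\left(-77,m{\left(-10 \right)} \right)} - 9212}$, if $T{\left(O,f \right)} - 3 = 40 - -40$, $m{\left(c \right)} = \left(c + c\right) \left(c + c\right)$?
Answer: $- \frac{1}{9129} \approx -0.00010954$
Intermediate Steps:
$m{\left(c \right)} = 4 c^{2}$ ($m{\left(c \right)} = 2 c 2 c = 4 c^{2}$)
$T{\left(O,f \right)} = 83$ ($T{\left(O,f \right)} = 3 + \left(40 - -40\right) = 3 + \left(40 + 40\right) = 3 + 80 = 83$)
$\frac{1}{T{\left(-77,m{\left(-10 \right)} \right)} - 9212} = \frac{1}{83 - 9212} = \frac{1}{-9129} = - \frac{1}{9129}$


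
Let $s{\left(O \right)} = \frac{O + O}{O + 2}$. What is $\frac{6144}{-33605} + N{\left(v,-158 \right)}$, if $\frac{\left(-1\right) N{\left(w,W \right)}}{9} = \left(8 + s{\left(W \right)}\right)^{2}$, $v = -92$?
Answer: $- \frac{395277257}{436865} \approx -904.8$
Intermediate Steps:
$s{\left(O \right)} = \frac{2 O}{2 + O}$
$N{\left(w,W \right)} = - 9 \left(8 + \frac{2 W}{2 + W}\right)^{2}$
$\frac{6144}{-33605} + N{\left(v,-158 \right)} = \frac{6144}{-33605} - \frac{36 \left(8 + 5 \left(-158\right)\right)^{2}}{\left(2 - 158\right)^{2}} = 6144 \left(- \frac{1}{33605}\right) - \frac{36 \left(8 - 790\right)^{2}}{24336} = - \frac{6144}{33605} - \frac{\left(-782\right)^{2}}{676} = - \frac{6144}{33605} - \frac{1}{676} \cdot 611524 = - \frac{6144}{33605} - \frac{152881}{169} = - \frac{395277257}{436865}$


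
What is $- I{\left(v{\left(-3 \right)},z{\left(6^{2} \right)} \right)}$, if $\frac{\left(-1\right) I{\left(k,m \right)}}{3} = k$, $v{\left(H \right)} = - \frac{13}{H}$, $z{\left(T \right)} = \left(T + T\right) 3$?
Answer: $13$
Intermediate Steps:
$z{\left(T \right)} = 6 T$ ($z{\left(T \right)} = 2 T 3 = 6 T$)
$I{\left(k,m \right)} = - 3 k$
$- I{\left(v{\left(-3 \right)},z{\left(6^{2} \right)} \right)} = - \left(-3\right) \left(- \frac{13}{-3}\right) = - \left(-3\right) \left(\left(-13\right) \left(- \frac{1}{3}\right)\right) = - \frac{\left(-3\right) 13}{3} = \left(-1\right) \left(-13\right) = 13$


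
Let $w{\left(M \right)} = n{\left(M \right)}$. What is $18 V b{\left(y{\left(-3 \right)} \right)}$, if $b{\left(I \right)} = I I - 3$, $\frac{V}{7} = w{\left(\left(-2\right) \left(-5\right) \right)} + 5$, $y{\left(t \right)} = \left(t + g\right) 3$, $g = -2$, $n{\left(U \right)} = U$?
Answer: $419580$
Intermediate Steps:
$w{\left(M \right)} = M$
$y{\left(t \right)} = -6 + 3 t$ ($y{\left(t \right)} = \left(t - 2\right) 3 = \left(-2 + t\right) 3 = -6 + 3 t$)
$V = 105$ ($V = 7 \left(\left(-2\right) \left(-5\right) + 5\right) = 7 \left(10 + 5\right) = 7 \cdot 15 = 105$)
$b{\left(I \right)} = -3 + I^{2}$ ($b{\left(I \right)} = I^{2} - 3 = -3 + I^{2}$)
$18 V b{\left(y{\left(-3 \right)} \right)} = 18 \cdot 105 \left(-3 + \left(-6 + 3 \left(-3\right)\right)^{2}\right) = 1890 \left(-3 + \left(-6 - 9\right)^{2}\right) = 1890 \left(-3 + \left(-15\right)^{2}\right) = 1890 \left(-3 + 225\right) = 1890 \cdot 222 = 419580$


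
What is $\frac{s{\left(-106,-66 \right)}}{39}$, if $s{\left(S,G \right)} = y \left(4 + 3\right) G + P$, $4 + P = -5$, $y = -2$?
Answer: $\frac{305}{13} \approx 23.462$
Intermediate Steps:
$P = -9$ ($P = -4 - 5 = -9$)
$s{\left(S,G \right)} = -9 - 14 G$ ($s{\left(S,G \right)} = - 2 \left(4 + 3\right) G - 9 = \left(-2\right) 7 G - 9 = - 14 G - 9 = -9 - 14 G$)
$\frac{s{\left(-106,-66 \right)}}{39} = \frac{-9 - -924}{39} = \frac{-9 + 924}{39} = \frac{1}{39} \cdot 915 = \frac{305}{13}$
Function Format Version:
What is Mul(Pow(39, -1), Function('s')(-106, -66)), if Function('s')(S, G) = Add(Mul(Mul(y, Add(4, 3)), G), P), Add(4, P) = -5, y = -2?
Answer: Rational(305, 13) ≈ 23.462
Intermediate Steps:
P = -9 (P = Add(-4, -5) = -9)
Function('s')(S, G) = Add(-9, Mul(-14, G)) (Function('s')(S, G) = Add(Mul(Mul(-2, Add(4, 3)), G), -9) = Add(Mul(Mul(-2, 7), G), -9) = Add(Mul(-14, G), -9) = Add(-9, Mul(-14, G)))
Mul(Pow(39, -1), Function('s')(-106, -66)) = Mul(Pow(39, -1), Add(-9, Mul(-14, -66))) = Mul(Rational(1, 39), Add(-9, 924)) = Mul(Rational(1, 39), 915) = Rational(305, 13)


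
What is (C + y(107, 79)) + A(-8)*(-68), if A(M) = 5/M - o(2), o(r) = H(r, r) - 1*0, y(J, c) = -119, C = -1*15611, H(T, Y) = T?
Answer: -31103/2 ≈ -15552.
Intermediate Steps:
C = -15611
o(r) = r (o(r) = r - 1*0 = r + 0 = r)
A(M) = -2 + 5/M (A(M) = 5/M - 1*2 = 5/M - 2 = -2 + 5/M)
(C + y(107, 79)) + A(-8)*(-68) = (-15611 - 119) + (-2 + 5/(-8))*(-68) = -15730 + (-2 + 5*(-1/8))*(-68) = -15730 + (-2 - 5/8)*(-68) = -15730 - 21/8*(-68) = -15730 + 357/2 = -31103/2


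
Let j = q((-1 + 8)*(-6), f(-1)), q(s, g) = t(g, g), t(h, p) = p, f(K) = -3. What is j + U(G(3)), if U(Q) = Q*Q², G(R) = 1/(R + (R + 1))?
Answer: -1028/343 ≈ -2.9971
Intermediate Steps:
G(R) = 1/(1 + 2*R) (G(R) = 1/(R + (1 + R)) = 1/(1 + 2*R))
q(s, g) = g
j = -3
U(Q) = Q³
j + U(G(3)) = -3 + (1/(1 + 2*3))³ = -3 + (1/(1 + 6))³ = -3 + (1/7)³ = -3 + (⅐)³ = -3 + 1/343 = -1028/343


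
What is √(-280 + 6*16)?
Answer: 2*I*√46 ≈ 13.565*I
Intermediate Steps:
√(-280 + 6*16) = √(-280 + 96) = √(-184) = 2*I*√46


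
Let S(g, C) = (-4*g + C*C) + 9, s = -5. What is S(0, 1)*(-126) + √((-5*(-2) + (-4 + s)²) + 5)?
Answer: -1260 + 4*√6 ≈ -1250.2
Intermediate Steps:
S(g, C) = 9 + C² - 4*g (S(g, C) = (-4*g + C²) + 9 = (C² - 4*g) + 9 = 9 + C² - 4*g)
S(0, 1)*(-126) + √((-5*(-2) + (-4 + s)²) + 5) = (9 + 1² - 4*0)*(-126) + √((-5*(-2) + (-4 - 5)²) + 5) = (9 + 1 + 0)*(-126) + √((10 + (-9)²) + 5) = 10*(-126) + √((10 + 81) + 5) = -1260 + √(91 + 5) = -1260 + √96 = -1260 + 4*√6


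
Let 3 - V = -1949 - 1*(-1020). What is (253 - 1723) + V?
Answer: -538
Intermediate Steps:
V = 932 (V = 3 - (-1949 - 1*(-1020)) = 3 - (-1949 + 1020) = 3 - 1*(-929) = 3 + 929 = 932)
(253 - 1723) + V = (253 - 1723) + 932 = -1470 + 932 = -538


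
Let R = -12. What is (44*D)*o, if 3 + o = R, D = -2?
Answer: 1320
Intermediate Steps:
o = -15 (o = -3 - 12 = -15)
(44*D)*o = (44*(-2))*(-15) = -88*(-15) = 1320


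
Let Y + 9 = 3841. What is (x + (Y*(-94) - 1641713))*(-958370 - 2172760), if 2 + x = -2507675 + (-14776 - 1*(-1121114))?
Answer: 10656049483800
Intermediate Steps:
Y = 3832 (Y = -9 + 3841 = 3832)
x = -1401339 (x = -2 + (-2507675 + (-14776 - 1*(-1121114))) = -2 + (-2507675 + (-14776 + 1121114)) = -2 + (-2507675 + 1106338) = -2 - 1401337 = -1401339)
(x + (Y*(-94) - 1641713))*(-958370 - 2172760) = (-1401339 + (3832*(-94) - 1641713))*(-958370 - 2172760) = (-1401339 + (-360208 - 1641713))*(-3131130) = (-1401339 - 2001921)*(-3131130) = -3403260*(-3131130) = 10656049483800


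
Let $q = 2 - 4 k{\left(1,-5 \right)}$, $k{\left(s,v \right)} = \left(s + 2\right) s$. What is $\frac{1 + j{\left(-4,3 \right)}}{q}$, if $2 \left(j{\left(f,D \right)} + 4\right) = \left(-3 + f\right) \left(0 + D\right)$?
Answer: $\frac{27}{20} \approx 1.35$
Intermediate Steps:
$k{\left(s,v \right)} = s \left(2 + s\right)$ ($k{\left(s,v \right)} = \left(2 + s\right) s = s \left(2 + s\right)$)
$j{\left(f,D \right)} = -4 + \frac{D \left(-3 + f\right)}{2}$ ($j{\left(f,D \right)} = -4 + \frac{\left(-3 + f\right) \left(0 + D\right)}{2} = -4 + \frac{\left(-3 + f\right) D}{2} = -4 + \frac{D \left(-3 + f\right)}{2}$)
$q = -10$ ($q = 2 - 4 \cdot 1 \left(2 + 1\right) = 2 - 4 \cdot 1 \cdot 3 = 2 - 12 = -10$)
$\frac{1 + j{\left(-4,3 \right)}}{q} = \frac{1 - \left(\frac{17}{2} + 6\right)}{-10} = - \frac{1 - \frac{29}{2}}{10} = \left(- \frac{1}{10}\right) \left(- \frac{27}{2}\right) = \frac{27}{20}$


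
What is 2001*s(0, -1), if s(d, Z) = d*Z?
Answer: 0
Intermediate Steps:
s(d, Z) = Z*d
2001*s(0, -1) = 2001*(-1*0) = 2001*0 = 0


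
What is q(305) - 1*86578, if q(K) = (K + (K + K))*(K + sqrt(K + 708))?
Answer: 192497 + 915*sqrt(1013) ≈ 2.2162e+5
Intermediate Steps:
q(K) = 3*K*(K + sqrt(708 + K)) (q(K) = (K + 2*K)*(K + sqrt(708 + K)) = (3*K)*(K + sqrt(708 + K)) = 3*K*(K + sqrt(708 + K)))
q(305) - 1*86578 = 3*305*(305 + sqrt(708 + 305)) - 1*86578 = 3*305*(305 + sqrt(1013)) - 86578 = (279075 + 915*sqrt(1013)) - 86578 = 192497 + 915*sqrt(1013)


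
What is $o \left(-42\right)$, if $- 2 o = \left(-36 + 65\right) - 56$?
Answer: $-567$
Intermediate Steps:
$o = \frac{27}{2}$ ($o = - \frac{\left(-36 + 65\right) - 56}{2} = - \frac{29 - 56}{2} = \left(- \frac{1}{2}\right) \left(-27\right) = \frac{27}{2} \approx 13.5$)
$o \left(-42\right) = \frac{27}{2} \left(-42\right) = -567$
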